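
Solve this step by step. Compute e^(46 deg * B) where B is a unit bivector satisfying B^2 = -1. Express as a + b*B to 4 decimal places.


For a unit bivector B with B^2 = -1, the exponential series gives
e^(theta*B) = cos(theta) + sin(theta)*B (the GA analogue of Euler's formula).
theta = 46 degrees = 0.802851 rad
cos(46 deg) = 0.6947
sin(46 deg) = 0.7193
exp(theta*B) = 0.6947 + 0.7193*B


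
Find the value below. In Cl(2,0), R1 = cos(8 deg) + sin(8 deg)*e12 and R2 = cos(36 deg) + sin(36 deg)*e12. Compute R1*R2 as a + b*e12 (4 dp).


Same-plane rotors commute and their half-angles add:
R1*R2 = cos(a1 + a2) + sin(a1 + a2)*e12.
a1 + a2 = 8 + 36 = 44 deg
cos(44 deg) = 0.7193
sin(44 deg) = 0.6947
R1*R2 = 0.7193 + 0.6947*e12


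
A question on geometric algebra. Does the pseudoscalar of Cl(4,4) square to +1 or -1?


The pseudoscalar I = e1...e_n (product of all n generators) of Cl(p,q) satisfies I^2 = (-1)^(q + n(n-1)/2).
p = 4, q = 4, n = p + q = 8
n(n-1)/2 = 8 * 7 / 2 = 28
Exponent = q + n(n-1)/2 = 4 + 28 = 32
I^2 = (-1)^32 = +1


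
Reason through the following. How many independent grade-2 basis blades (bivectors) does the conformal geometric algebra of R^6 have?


The conformal model of R^6 uses Cl(7,1) with m = 6 + 2 = 8 generators.
Number of grade-2 blades = C(m, 2) = C(8, 2)
= 8*7/2 = 28


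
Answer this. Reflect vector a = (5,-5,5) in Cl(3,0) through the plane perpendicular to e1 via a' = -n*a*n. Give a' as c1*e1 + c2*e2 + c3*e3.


Reflection formula: a' = -n*a*n, with n = e1 (unit vector, n^2 = 1).
For reflection through hyperplane perp to e1:
The component along e1 flips sign, others stay.
a = (5, -5, 5)
a' = (-5, -5, 5)
a' = -5*e1 - 5*e2 + 5*e3


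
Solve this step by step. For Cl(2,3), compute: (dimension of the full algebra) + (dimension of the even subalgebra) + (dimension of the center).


n = 2 + 3 = 5
Total dim = 2^5 = 32
Even subalgebra dim = 2^4 = 16
n is odd, so center dim = 2
Sum = 32 + 16 + 2 = 50


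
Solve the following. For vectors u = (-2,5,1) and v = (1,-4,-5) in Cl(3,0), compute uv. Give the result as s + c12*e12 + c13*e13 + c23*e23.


In Cl(3,0): e_i^2 = 1, e_ie_j = -e_je_i for i != j.
Scalar part = u . v = (-2)*1 + 5*(-4) + 1*(-5)
= -2 + (-20) + (-5) = -27
e12 coeff = (-2)*(-4) - 5*1 = 8 - 5 = 3
e13 coeff = (-2)*(-5) - 1*1 = 10 - 1 = 9
e23 coeff = 5*(-5) - 1*(-4) = -25 - (-4) = -21
uv = -27 + 3*e12 + 9*e13 - 21*e23


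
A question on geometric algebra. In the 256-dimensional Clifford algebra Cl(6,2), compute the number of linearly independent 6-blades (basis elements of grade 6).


Number of grade-k basis blades in Cl(p,q) with n = p + q is C(n, k).
n = 6 + 2 = 8
C(8, 6) = 8! / (6! * 2!)
= 40320 / (720 * 2)
= 28


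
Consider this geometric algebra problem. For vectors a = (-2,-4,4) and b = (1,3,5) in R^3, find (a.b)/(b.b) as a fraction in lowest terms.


Projection coefficient = (a . b) / (b . b)
a . b = (-2)*1 + (-4)*3 + 4*5
= -2 + (-12) + 20 = 6
b . b = 1^2 + 3^2 + 5^2
= 1 + 9 + 25 = 35
Coefficient = 6/35
In lowest terms: 6/35


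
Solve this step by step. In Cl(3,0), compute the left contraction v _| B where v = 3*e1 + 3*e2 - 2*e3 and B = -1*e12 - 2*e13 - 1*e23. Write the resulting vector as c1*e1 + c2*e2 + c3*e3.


Left contraction v _| B = <vB>_1 (grade-1 part of the geometric product vB).
Using e1_|e12 = e2, e2_|e12 = -e1, e1_|e13 = e3, e3_|e13 = -e1, e2_|e23 = e3, e3_|e23 = -e2:
e1 coeff: -v2*b12 - v3*b13 = -(3)*(-1) - (-2)*(-2) = -1
e2 coeff: v1*b12 - v3*b23 = (3)*(-1) - (-2)*(-1) = -5
e3 coeff: v1*b13 + v2*b23 = (3)*(-2) + (3)*(-1) = -9
v _| B = -1*e1 - 5*e2 - 9*e3


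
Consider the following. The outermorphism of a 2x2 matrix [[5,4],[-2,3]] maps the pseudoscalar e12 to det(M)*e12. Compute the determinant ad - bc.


The outermorphism of a linear map f sends e1^e2 to f(e1)^f(e2).
f(e1) = 5*e1 - 2*e2
f(e2) = 4*e1 + 3*e2
f(e1) ^ f(e2) = (5*e1 - 2*e2) ^ (4*e1 + 3*e2)
= 5*3*e12 + (-2)*4*e21
= (15 - (-8))*e12
= 23*e12
Coefficient = 23


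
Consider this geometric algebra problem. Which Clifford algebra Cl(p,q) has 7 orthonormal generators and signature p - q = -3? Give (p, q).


We need p + q = 7 and p - q = -3.
Adding: 2p = 7 + (-3) = 4, so p = 2.
Then q = 7 - 2 = 5.
(p, q) = (2, 5)


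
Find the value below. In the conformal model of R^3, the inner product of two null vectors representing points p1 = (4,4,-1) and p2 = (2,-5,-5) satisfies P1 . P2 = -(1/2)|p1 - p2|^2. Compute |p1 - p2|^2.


p1 - p2 = (2, 9, 4)
|p1 - p2|^2 = 2^2 + 9^2 + 4^2
= 4 + 81 + 16
= 101


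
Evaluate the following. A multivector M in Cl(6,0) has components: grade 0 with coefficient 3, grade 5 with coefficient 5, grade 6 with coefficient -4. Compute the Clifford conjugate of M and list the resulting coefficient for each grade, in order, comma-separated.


Clifford conjugate sign for grade k: (-1)^(k(k+1)/2)
Grade 0: (-1)^(0*1/2) = (-1)^0 = 1, coeff 3 -> 3
Grade 5: (-1)^(5*6/2) = (-1)^15 = -1, coeff 5 -> -5
Grade 6: (-1)^(6*7/2) = (-1)^21 = -1, coeff -4 -> 4
Conjugated coefficients: 3, -5, 4


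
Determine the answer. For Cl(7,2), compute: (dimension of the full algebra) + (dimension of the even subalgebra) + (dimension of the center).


n = 7 + 2 = 9
Total dim = 2^9 = 512
Even subalgebra dim = 2^8 = 256
n is odd, so center dim = 2
Sum = 512 + 256 + 2 = 770


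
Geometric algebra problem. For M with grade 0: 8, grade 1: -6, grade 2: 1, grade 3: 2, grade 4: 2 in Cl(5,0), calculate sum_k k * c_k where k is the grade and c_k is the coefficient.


Grade-weighted sum = sum of grade_k * coefficient_k
0*8 = 0
1*(-6) = -6
2*1 = 2
3*2 = 6
4*2 = 8
Total = 0 + (-6) + 2 + 6 + 8 = 10


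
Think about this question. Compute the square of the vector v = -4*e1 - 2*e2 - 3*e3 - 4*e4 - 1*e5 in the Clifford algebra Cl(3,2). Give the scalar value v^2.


v^2 = sum of c_i^2 * e_i^2
Positive signature terms (e_i^2 = +1): (-4)^2 + (-2)^2 + (-3)^2 = 29
Negative signature terms (e_j^2 = -1): (-4)^2 + (-1)^2 = 17
v^2 = 29 - 17 = 12


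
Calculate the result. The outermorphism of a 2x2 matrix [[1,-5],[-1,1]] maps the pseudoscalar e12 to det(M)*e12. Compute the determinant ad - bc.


The outermorphism of a linear map f sends e1^e2 to f(e1)^f(e2).
f(e1) = 1*e1 - 1*e2
f(e2) = -5*e1 + 1*e2
f(e1) ^ f(e2) = (1*e1 - 1*e2) ^ (-5*e1 + 1*e2)
= 1*1*e12 + (-1)*(-5)*e21
= (1 - 5)*e12
= -4*e12
Coefficient = -4


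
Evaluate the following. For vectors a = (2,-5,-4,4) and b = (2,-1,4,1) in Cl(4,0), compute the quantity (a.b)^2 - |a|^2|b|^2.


a . b = 2*2 + (-5)*(-1) + (-4)*4 + 4*1
= 4 + 5 + (-16) + 4 = -3
|a|^2 = 2^2 + (-5)^2 + (-4)^2 + 4^2 = 61
|b|^2 = 2^2 + (-1)^2 + 4^2 + 1^2 = 22
(a.b)^2 = (-3)^2 = 9
|a|^2 * |b|^2 = 61 * 22 = 1342
Result = 9 - 1342 = -1333


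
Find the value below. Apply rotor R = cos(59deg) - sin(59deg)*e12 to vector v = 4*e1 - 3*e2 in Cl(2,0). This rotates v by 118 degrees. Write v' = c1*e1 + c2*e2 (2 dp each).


Rotor R = cos(59deg) - sin(59deg)*e12
Rotation angle theta = 2 * 59 = 118 degrees
v' = R*v*~R rotates v by theta.
cos(118deg) = -0.4695, sin(118deg) = 0.8829
v'_1 = 4*cos(118deg) - (-3)*sin(118deg)
= 4*(-0.4695) - (-3)*0.8829
= 0.77
v'_2 = 4*sin(118deg) + (-3)*cos(118deg)
= 4*0.8829 + (-3)*(-0.4695)
= 4.94
v' = 0.77*e1 + 4.94*e2


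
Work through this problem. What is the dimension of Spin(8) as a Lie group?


Spin(n) double-covers SO(n); both have Lie algebra so(n) of dimension n(n-1)/2.
n = 8
n(n-1) = 8 * 7 = 56
dim Spin(8) = 56/2 = 28


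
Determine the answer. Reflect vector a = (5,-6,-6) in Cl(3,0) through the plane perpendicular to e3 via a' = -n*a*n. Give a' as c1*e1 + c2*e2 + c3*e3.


Reflection formula: a' = -n*a*n, with n = e3 (unit vector, n^2 = 1).
For reflection through hyperplane perp to e3:
The component along e3 flips sign, others stay.
a = (5, -6, -6)
a' = (5, -6, 6)
a' = 5*e1 - 6*e2 + 6*e3


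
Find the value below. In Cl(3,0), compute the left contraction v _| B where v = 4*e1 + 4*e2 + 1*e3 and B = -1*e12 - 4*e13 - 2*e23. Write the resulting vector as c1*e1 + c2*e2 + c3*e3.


Left contraction v _| B = <vB>_1 (grade-1 part of the geometric product vB).
Using e1_|e12 = e2, e2_|e12 = -e1, e1_|e13 = e3, e3_|e13 = -e1, e2_|e23 = e3, e3_|e23 = -e2:
e1 coeff: -v2*b12 - v3*b13 = -(4)*(-1) - (1)*(-4) = 8
e2 coeff: v1*b12 - v3*b23 = (4)*(-1) - (1)*(-2) = -2
e3 coeff: v1*b13 + v2*b23 = (4)*(-4) + (4)*(-2) = -24
v _| B = 8*e1 - 2*e2 - 24*e3


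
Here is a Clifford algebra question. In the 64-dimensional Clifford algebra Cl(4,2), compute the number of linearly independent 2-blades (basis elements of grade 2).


Number of grade-k basis blades in Cl(p,q) with n = p + q is C(n, k).
n = 4 + 2 = 6
C(6, 2) = 6! / (2! * 4!)
= 720 / (2 * 24)
= 15


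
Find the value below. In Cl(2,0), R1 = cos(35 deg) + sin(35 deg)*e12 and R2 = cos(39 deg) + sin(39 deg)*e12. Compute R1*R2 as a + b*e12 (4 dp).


Same-plane rotors commute and their half-angles add:
R1*R2 = cos(a1 + a2) + sin(a1 + a2)*e12.
a1 + a2 = 35 + 39 = 74 deg
cos(74 deg) = 0.2756
sin(74 deg) = 0.9613
R1*R2 = 0.2756 + 0.9613*e12


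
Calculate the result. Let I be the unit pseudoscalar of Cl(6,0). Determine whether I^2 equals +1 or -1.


The pseudoscalar I = e1...e_n (product of all n generators) of Cl(p,q) satisfies I^2 = (-1)^(q + n(n-1)/2).
p = 6, q = 0, n = p + q = 6
n(n-1)/2 = 6 * 5 / 2 = 15
Exponent = q + n(n-1)/2 = 0 + 15 = 15
I^2 = (-1)^15 = -1


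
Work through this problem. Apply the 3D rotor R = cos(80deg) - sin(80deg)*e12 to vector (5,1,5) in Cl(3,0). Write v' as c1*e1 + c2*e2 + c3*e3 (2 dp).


Rotor R = cos(80deg) - sin(80deg)*e12
Rotation angle theta = 2 * 80 = 160 degrees in the e12 plane (e1 -> e2).
The component perpendicular to the plane (e3) is invariant: v'_3 = v3 = 5.00
cos(160deg) = -0.9397, sin(160deg) = 0.3420
v'_1 = v1*cos(theta) - v2*sin(theta) = 5*(-0.9397) - 1*0.3420 = -5.04
v'_2 = v1*sin(theta) + v2*cos(theta) = 5*0.3420 + 1*(-0.9397) = 0.77
v' = -5.04*e1 + 0.77*e2 + 5.00*e3


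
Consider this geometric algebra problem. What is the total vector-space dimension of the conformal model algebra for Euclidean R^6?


The conformal model of R^6 uses Cl(7,1): the 6 Euclidean generators plus two extra orthogonal generators e+ (e+^2 = +1) and e- (e-^2 = -1), from which the null vectors e0, einf are built.
Number of generators m = 6 + 2 = 8.
dim Cl(p,q) = 2^m = 2^8 = 256


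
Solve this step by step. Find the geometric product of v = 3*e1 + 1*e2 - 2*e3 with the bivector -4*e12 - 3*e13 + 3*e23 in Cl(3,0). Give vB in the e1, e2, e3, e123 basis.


vB has grade-1 (vector) and grade-3 (trivector) parts: vB = (v _| B) + (v ^ B).
Vector part <vB>_1:
  e1: -v2*b12 - v3*b13 = -(1)*(-4) - (-2)*(-3) = -2
  e2: v1*b12 - v3*b23 = (3)*(-4) - (-2)*(3) = -6
  e3: v1*b13 + v2*b23 = (3)*(-3) + (1)*(3) = -6
Trivector part <vB>_3:
  e123: v1*b23 - v2*b13 + v3*b12 = (3)*(3) - (1)*(-3) + (-2)*(-4) = 20
vB = -2*e1 - 6*e2 - 6*e3 + 20*e123


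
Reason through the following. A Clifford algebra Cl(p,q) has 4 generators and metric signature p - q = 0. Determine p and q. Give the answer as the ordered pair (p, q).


We need p + q = 4 and p - q = 0.
Adding: 2p = 4 + 0 = 4, so p = 2.
Then q = 4 - 2 = 2.
(p, q) = (2, 2)


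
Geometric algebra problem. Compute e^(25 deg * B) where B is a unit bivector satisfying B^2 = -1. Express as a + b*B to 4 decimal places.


For a unit bivector B with B^2 = -1, the exponential series gives
e^(theta*B) = cos(theta) + sin(theta)*B (the GA analogue of Euler's formula).
theta = 25 degrees = 0.436332 rad
cos(25 deg) = 0.9063
sin(25 deg) = 0.4226
exp(theta*B) = 0.9063 + 0.4226*B


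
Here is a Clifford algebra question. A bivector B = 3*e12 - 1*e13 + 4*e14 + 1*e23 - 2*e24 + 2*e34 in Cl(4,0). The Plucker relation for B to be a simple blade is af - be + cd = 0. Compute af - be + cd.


Plucker relation: af - be + cd
a*f = 3*2 = 6
b*e = (-1)*(-2) = 2
c*d = 4*1 = 4
af - be + cd = 6 - 2 + 4
= 8


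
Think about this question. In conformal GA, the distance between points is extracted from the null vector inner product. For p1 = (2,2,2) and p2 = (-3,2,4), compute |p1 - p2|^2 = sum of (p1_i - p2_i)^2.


p1 - p2 = (5, 0, -2)
|p1 - p2|^2 = 5^2 + 0^2 + (-2)^2
= 25 + 0 + 4
= 29


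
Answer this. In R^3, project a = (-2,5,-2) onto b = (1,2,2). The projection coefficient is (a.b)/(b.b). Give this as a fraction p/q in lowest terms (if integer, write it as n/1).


Projection coefficient = (a . b) / (b . b)
a . b = (-2)*1 + 5*2 + (-2)*2
= -2 + 10 + (-4) = 4
b . b = 1^2 + 2^2 + 2^2
= 1 + 4 + 4 = 9
Coefficient = 4/9
In lowest terms: 4/9


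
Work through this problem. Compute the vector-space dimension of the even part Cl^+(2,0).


Even subalgebra dimension = 2^(n-1)
n = 2 + 0 = 2
2^(2 - 1) = 2^1 = 2
Verification: sum of C(2,k) for even k = 1 + 1 = 2
Result = 2


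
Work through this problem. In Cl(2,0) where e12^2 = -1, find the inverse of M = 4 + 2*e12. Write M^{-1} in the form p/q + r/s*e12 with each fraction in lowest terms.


M = 4 + 2*e12, where e12^2 = -1.
Since M commutes with its reverse ~M = a - b*e12, M * ~M = a^2 - b^2*e12^2 = a^2 + b^2.
So M^{-1} = ~M / (a^2 + b^2) = (a - b*e12)/(a^2 + b^2).
a^2 + b^2 = 16 + 4 = 20
Scalar part = 4/20 = 1/5
Bivector coeff = -2/20 = -1/10
M^{-1} = 1/5 - 1/10*e12


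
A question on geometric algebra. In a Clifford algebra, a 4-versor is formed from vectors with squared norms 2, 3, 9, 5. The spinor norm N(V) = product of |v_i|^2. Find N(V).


Spinor norm N(V) = |v1|^2 * |v2|^2 * ... * |v4|^2
= 2 * 3 * 9 * 5
Running product: 2, 6, 54, 270
N(V) = 270


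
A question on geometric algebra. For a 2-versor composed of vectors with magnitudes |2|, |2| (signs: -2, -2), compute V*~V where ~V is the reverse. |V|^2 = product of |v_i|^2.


Each vector v_i has |v_i|^2 = s_i^2
Squared scales: (-2)^2 = 4, (-2)^2 = 4
|V|^2 = 4 * 4
= 16


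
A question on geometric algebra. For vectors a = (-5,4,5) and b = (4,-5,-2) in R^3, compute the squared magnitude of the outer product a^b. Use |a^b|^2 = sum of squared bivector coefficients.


a wedge b = (a1*b2 - a2*b1)*e12 + (a1*b3 - a3*b1)*e13 + (a2*b3 - a3*b2)*e23
e12 coeff: (-5)*(-5) - 4*4 = 25 - 16 = 9
e13 coeff: (-5)*(-2) - 5*4 = 10 - 20 = -10
e23 coeff: 4*(-2) - 5*(-5) = -8 - (-25) = 17
|a wedge b|^2 = 9^2 + (-10)^2 + 17^2
= 81 + 100 + 289
= 470


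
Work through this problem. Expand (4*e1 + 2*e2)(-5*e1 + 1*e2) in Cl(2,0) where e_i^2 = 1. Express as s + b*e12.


Expand: (4*e1 + 2*e2)(-5*e1 + 1*e2)
= 4*(-5)*e1e1 + 4*1*e1e2 + 2*(-5)*e2e1 + 2*1*e2e2
Using e1^2 = e2^2 = 1, e2e1 = -e1e2:
Scalar part s = 4*(-5) + 2*1 = -20 + 2 = -18
Bivector part b = 4*1 - 2*(-5) = 4 - (-10) = 14
uv = -18 + 14*e12


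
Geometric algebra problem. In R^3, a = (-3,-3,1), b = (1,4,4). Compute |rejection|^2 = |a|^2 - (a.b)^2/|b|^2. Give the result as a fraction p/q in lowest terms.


|a|^2 = (-3)^2 + (-3)^2 + 1^2 = 19
|b|^2 = 1^2 + 4^2 + 4^2 = 33
a . b = (-3)*1 + (-3)*4 + 1*4 = -11
(a.b)^2 = (-11)^2 = 121
|rej|^2 = 19 - 121/33
= (627 - 121)/33
= 506/33
In lowest terms: 46/3


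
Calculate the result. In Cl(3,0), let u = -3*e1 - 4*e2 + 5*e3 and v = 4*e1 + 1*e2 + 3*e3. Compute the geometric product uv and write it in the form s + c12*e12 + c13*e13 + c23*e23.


In Cl(3,0): e_i^2 = 1, e_ie_j = -e_je_i for i != j.
Scalar part = u . v = (-3)*4 + (-4)*1 + 5*3
= -12 + (-4) + 15 = -1
e12 coeff = (-3)*1 - (-4)*4 = -3 - (-16) = 13
e13 coeff = (-3)*3 - 5*4 = -9 - 20 = -29
e23 coeff = (-4)*3 - 5*1 = -12 - 5 = -17
uv = -1 + 13*e12 - 29*e13 - 17*e23


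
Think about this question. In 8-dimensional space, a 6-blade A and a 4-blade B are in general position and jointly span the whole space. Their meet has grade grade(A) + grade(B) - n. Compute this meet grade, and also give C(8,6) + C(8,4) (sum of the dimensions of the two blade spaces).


Meet grade = grade(A) + grade(B) - n
= 6 + 4 - 8 = 2
C(8,6) = 28
C(8,4) = 70
dim_A + dim_B = 28 + 70 = 98


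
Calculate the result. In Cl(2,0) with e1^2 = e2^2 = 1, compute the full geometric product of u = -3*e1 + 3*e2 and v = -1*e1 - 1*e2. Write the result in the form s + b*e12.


Expand: (-3*e1 + 3*e2)(-1*e1 - 1*e2)
= (-3)*(-1)*e1e1 + (-3)*(-1)*e1e2 + 3*(-1)*e2e1 + 3*(-1)*e2e2
Using e1^2 = e2^2 = 1, e2e1 = -e1e2:
Scalar part s = (-3)*(-1) + 3*(-1) = 3 + (-3) = 0
Bivector part b = (-3)*(-1) - 3*(-1) = 3 - (-3) = 6
uv = 0 + 6*e12


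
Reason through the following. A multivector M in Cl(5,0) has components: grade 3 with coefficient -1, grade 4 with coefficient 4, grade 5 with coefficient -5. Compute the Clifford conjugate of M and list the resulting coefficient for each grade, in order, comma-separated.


Clifford conjugate sign for grade k: (-1)^(k(k+1)/2)
Grade 3: (-1)^(3*4/2) = (-1)^6 = 1, coeff -1 -> -1
Grade 4: (-1)^(4*5/2) = (-1)^10 = 1, coeff 4 -> 4
Grade 5: (-1)^(5*6/2) = (-1)^15 = -1, coeff -5 -> 5
Conjugated coefficients: -1, 4, 5


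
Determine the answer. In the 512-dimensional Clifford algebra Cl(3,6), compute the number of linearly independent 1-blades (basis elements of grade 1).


Number of grade-k basis blades in Cl(p,q) with n = p + q is C(n, k).
n = 3 + 6 = 9
C(9, 1) = 9! / (1! * 8!)
= 362880 / (1 * 40320)
= 9


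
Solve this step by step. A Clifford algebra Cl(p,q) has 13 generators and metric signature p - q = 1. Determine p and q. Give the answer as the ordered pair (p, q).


We need p + q = 13 and p - q = 1.
Adding: 2p = 13 + 1 = 14, so p = 7.
Then q = 13 - 7 = 6.
(p, q) = (7, 6)


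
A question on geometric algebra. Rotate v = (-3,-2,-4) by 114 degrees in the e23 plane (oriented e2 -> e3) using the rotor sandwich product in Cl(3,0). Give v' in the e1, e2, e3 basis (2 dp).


Rotor R = cos(57deg) - sin(57deg)*e23
Rotation angle theta = 2 * 57 = 114 degrees in the e23 plane (e2 -> e3).
The component perpendicular to the plane (e1) is invariant: v'_1 = v1 = -3.00
cos(114deg) = -0.4067, sin(114deg) = 0.9135
v'_2 = v2*cos(theta) - v3*sin(theta) = -2*(-0.4067) - (-4)*0.9135 = 4.47
v'_3 = v2*sin(theta) + v3*cos(theta) = -2*0.9135 + (-4)*(-0.4067) = -0.20
v' = -3.00*e1 + 4.47*e2 - 0.20*e3


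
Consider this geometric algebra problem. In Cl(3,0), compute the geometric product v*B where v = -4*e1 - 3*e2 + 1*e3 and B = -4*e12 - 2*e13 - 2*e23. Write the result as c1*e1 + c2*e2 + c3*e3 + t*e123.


vB has grade-1 (vector) and grade-3 (trivector) parts: vB = (v _| B) + (v ^ B).
Vector part <vB>_1:
  e1: -v2*b12 - v3*b13 = -(-3)*(-4) - (1)*(-2) = -10
  e2: v1*b12 - v3*b23 = (-4)*(-4) - (1)*(-2) = 18
  e3: v1*b13 + v2*b23 = (-4)*(-2) + (-3)*(-2) = 14
Trivector part <vB>_3:
  e123: v1*b23 - v2*b13 + v3*b12 = (-4)*(-2) - (-3)*(-2) + (1)*(-4) = -2
vB = -10*e1 + 18*e2 + 14*e3 - 2*e123


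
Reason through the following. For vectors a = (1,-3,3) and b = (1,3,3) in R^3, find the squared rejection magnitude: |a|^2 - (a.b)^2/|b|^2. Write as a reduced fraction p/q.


|a|^2 = 1^2 + (-3)^2 + 3^2 = 19
|b|^2 = 1^2 + 3^2 + 3^2 = 19
a . b = 1*1 + (-3)*3 + 3*3 = 1
(a.b)^2 = 1^2 = 1
|rej|^2 = 19 - 1/19
= (361 - 1)/19
= 360/19
In lowest terms: 360/19


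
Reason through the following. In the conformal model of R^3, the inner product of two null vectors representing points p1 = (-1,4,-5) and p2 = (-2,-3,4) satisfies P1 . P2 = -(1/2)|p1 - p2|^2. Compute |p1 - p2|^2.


p1 - p2 = (1, 7, -9)
|p1 - p2|^2 = 1^2 + 7^2 + (-9)^2
= 1 + 49 + 81
= 131


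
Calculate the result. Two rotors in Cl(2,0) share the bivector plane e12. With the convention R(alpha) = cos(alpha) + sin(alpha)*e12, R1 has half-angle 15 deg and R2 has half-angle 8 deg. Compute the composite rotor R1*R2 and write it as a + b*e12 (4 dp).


Same-plane rotors commute and their half-angles add:
R1*R2 = cos(a1 + a2) + sin(a1 + a2)*e12.
a1 + a2 = 15 + 8 = 23 deg
cos(23 deg) = 0.9205
sin(23 deg) = 0.3907
R1*R2 = 0.9205 + 0.3907*e12


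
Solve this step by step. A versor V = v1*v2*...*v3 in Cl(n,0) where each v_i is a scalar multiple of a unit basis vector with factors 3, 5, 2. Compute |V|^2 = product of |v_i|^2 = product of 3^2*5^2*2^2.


Each vector v_i has |v_i|^2 = s_i^2
Squared scales: 3^2 = 9, 5^2 = 25, 2^2 = 4
|V|^2 = 9 * 25 * 4
= 900


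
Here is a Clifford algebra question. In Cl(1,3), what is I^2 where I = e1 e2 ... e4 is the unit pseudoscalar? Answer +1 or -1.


The pseudoscalar I = e1...e_n (product of all n generators) of Cl(p,q) satisfies I^2 = (-1)^(q + n(n-1)/2).
p = 1, q = 3, n = p + q = 4
n(n-1)/2 = 4 * 3 / 2 = 6
Exponent = q + n(n-1)/2 = 3 + 6 = 9
I^2 = (-1)^9 = -1


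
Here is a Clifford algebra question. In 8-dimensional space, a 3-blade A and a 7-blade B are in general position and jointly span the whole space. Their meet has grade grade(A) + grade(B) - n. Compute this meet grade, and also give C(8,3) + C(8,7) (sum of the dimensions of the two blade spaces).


Meet grade = grade(A) + grade(B) - n
= 3 + 7 - 8 = 2
C(8,3) = 56
C(8,7) = 8
dim_A + dim_B = 56 + 8 = 64


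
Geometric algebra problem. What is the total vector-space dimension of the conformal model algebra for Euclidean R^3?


The conformal model of R^3 uses Cl(4,1): the 3 Euclidean generators plus two extra orthogonal generators e+ (e+^2 = +1) and e- (e-^2 = -1), from which the null vectors e0, einf are built.
Number of generators m = 3 + 2 = 5.
dim Cl(p,q) = 2^m = 2^5 = 32


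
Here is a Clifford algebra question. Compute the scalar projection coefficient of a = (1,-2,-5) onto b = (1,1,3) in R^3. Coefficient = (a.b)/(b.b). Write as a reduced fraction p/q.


Projection coefficient = (a . b) / (b . b)
a . b = 1*1 + (-2)*1 + (-5)*3
= 1 + (-2) + (-15) = -16
b . b = 1^2 + 1^2 + 3^2
= 1 + 1 + 9 = 11
Coefficient = -16/11
In lowest terms: -16/11


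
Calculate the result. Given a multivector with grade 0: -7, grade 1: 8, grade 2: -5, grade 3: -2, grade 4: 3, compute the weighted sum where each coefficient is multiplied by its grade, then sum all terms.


Grade-weighted sum = sum of grade_k * coefficient_k
0*(-7) = 0
1*8 = 8
2*(-5) = -10
3*(-2) = -6
4*3 = 12
Total = 0 + 8 + (-10) + (-6) + 12 = 4


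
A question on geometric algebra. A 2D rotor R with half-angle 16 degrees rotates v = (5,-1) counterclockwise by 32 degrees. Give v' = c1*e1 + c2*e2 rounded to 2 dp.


Rotor R = cos(16deg) - sin(16deg)*e12
Rotation angle theta = 2 * 16 = 32 degrees
v' = R*v*~R rotates v by theta.
cos(32deg) = 0.8480, sin(32deg) = 0.5299
v'_1 = 5*cos(32deg) - (-1)*sin(32deg)
= 5*0.8480 - (-1)*0.5299
= 4.77
v'_2 = 5*sin(32deg) + (-1)*cos(32deg)
= 5*0.5299 + (-1)*0.8480
= 1.80
v' = 4.77*e1 + 1.80*e2


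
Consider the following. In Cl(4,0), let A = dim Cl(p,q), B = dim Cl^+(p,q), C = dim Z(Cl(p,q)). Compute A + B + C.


n = 4 + 0 = 4
Total dim = 2^4 = 16
Even subalgebra dim = 2^3 = 8
n is even, so center dim = 1
Sum = 16 + 8 + 1 = 25


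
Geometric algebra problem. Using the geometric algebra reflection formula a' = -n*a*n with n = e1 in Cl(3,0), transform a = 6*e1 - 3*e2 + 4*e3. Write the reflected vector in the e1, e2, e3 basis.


Reflection formula: a' = -n*a*n, with n = e1 (unit vector, n^2 = 1).
For reflection through hyperplane perp to e1:
The component along e1 flips sign, others stay.
a = (6, -3, 4)
a' = (-6, -3, 4)
a' = -6*e1 - 3*e2 + 4*e3


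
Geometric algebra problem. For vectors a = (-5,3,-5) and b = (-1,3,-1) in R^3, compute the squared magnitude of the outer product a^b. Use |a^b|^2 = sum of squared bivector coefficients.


a wedge b = (a1*b2 - a2*b1)*e12 + (a1*b3 - a3*b1)*e13 + (a2*b3 - a3*b2)*e23
e12 coeff: (-5)*3 - 3*(-1) = -15 - (-3) = -12
e13 coeff: (-5)*(-1) - (-5)*(-1) = 5 - 5 = 0
e23 coeff: 3*(-1) - (-5)*3 = -3 - (-15) = 12
|a wedge b|^2 = (-12)^2 + 0^2 + 12^2
= 144 + 0 + 144
= 288


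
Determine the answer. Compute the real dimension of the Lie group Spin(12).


Spin(n) double-covers SO(n); both have Lie algebra so(n) of dimension n(n-1)/2.
n = 12
n(n-1) = 12 * 11 = 132
dim Spin(12) = 132/2 = 66


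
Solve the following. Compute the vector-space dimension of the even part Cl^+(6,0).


Even subalgebra dimension = 2^(n-1)
n = 6 + 0 = 6
2^(6 - 1) = 2^5 = 32
Verification: sum of C(6,k) for even k = 1 + 15 + 15 + 1 = 32
Result = 32


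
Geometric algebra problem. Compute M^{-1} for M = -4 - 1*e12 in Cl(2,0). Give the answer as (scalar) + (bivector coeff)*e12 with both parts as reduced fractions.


M = -4 - 1*e12, where e12^2 = -1.
Since M commutes with its reverse ~M = a - b*e12, M * ~M = a^2 - b^2*e12^2 = a^2 + b^2.
So M^{-1} = ~M / (a^2 + b^2) = (a - b*e12)/(a^2 + b^2).
a^2 + b^2 = 16 + 1 = 17
Scalar part = -4/17 = -4/17
Bivector coeff = 1/17 = 1/17
M^{-1} = -4/17 + 1/17*e12


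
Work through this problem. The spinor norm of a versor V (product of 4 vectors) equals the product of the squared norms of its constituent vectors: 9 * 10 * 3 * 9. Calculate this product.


Spinor norm N(V) = |v1|^2 * |v2|^2 * ... * |v4|^2
= 9 * 10 * 3 * 9
Running product: 9, 90, 270, 2430
N(V) = 2430


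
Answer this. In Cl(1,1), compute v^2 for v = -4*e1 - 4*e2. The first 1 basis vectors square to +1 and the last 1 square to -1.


v^2 = sum of c_i^2 * e_i^2
Positive signature terms (e_i^2 = +1): (-4)^2 = 16
Negative signature terms (e_j^2 = -1): (-4)^2 = 16
v^2 = 16 - 16 = 0


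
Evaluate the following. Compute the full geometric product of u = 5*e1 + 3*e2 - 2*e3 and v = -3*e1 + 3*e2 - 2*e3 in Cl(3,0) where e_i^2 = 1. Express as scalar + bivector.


In Cl(3,0): e_i^2 = 1, e_ie_j = -e_je_i for i != j.
Scalar part = u . v = 5*(-3) + 3*3 + (-2)*(-2)
= -15 + 9 + 4 = -2
e12 coeff = 5*3 - 3*(-3) = 15 - (-9) = 24
e13 coeff = 5*(-2) - (-2)*(-3) = -10 - 6 = -16
e23 coeff = 3*(-2) - (-2)*3 = -6 - (-6) = 0
uv = -2 + 24*e12 - 16*e13 + 0*e23


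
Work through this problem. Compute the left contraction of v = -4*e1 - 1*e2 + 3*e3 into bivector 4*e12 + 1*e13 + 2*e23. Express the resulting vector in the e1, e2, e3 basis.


Left contraction v _| B = <vB>_1 (grade-1 part of the geometric product vB).
Using e1_|e12 = e2, e2_|e12 = -e1, e1_|e13 = e3, e3_|e13 = -e1, e2_|e23 = e3, e3_|e23 = -e2:
e1 coeff: -v2*b12 - v3*b13 = -(-1)*(4) - (3)*(1) = 1
e2 coeff: v1*b12 - v3*b23 = (-4)*(4) - (3)*(2) = -22
e3 coeff: v1*b13 + v2*b23 = (-4)*(1) + (-1)*(2) = -6
v _| B = 1*e1 - 22*e2 - 6*e3


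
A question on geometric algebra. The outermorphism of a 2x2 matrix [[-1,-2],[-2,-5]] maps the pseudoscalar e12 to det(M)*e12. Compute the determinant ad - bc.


The outermorphism of a linear map f sends e1^e2 to f(e1)^f(e2).
f(e1) = -1*e1 - 2*e2
f(e2) = -2*e1 - 5*e2
f(e1) ^ f(e2) = (-1*e1 - 2*e2) ^ (-2*e1 - 5*e2)
= (-1)*(-5)*e12 + (-2)*(-2)*e21
= (5 - 4)*e12
= 1*e12
Coefficient = 1


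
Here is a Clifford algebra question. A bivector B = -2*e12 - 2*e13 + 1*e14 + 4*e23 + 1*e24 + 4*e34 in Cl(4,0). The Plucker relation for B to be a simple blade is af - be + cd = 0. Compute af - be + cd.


Plucker relation: af - be + cd
a*f = (-2)*4 = -8
b*e = (-2)*1 = -2
c*d = 1*4 = 4
af - be + cd = -8 - (-2) + 4
= -2


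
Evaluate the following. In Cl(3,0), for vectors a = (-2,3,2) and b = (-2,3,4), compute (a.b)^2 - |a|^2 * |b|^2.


a . b = (-2)*(-2) + 3*3 + 2*4
= 4 + 9 + 8 = 21
|a|^2 = (-2)^2 + 3^2 + 2^2 = 17
|b|^2 = (-2)^2 + 3^2 + 4^2 = 29
(a.b)^2 = 21^2 = 441
|a|^2 * |b|^2 = 17 * 29 = 493
Result = 441 - 493 = -52


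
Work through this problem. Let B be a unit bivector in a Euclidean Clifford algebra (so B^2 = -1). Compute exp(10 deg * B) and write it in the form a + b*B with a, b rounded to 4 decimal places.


For a unit bivector B with B^2 = -1, the exponential series gives
e^(theta*B) = cos(theta) + sin(theta)*B (the GA analogue of Euler's formula).
theta = 10 degrees = 0.174533 rad
cos(10 deg) = 0.9848
sin(10 deg) = 0.1736
exp(theta*B) = 0.9848 + 0.1736*B


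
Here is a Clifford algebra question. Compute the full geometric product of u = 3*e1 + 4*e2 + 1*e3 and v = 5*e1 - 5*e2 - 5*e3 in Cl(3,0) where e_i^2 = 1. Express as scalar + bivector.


In Cl(3,0): e_i^2 = 1, e_ie_j = -e_je_i for i != j.
Scalar part = u . v = 3*5 + 4*(-5) + 1*(-5)
= 15 + (-20) + (-5) = -10
e12 coeff = 3*(-5) - 4*5 = -15 - 20 = -35
e13 coeff = 3*(-5) - 1*5 = -15 - 5 = -20
e23 coeff = 4*(-5) - 1*(-5) = -20 - (-5) = -15
uv = -10 - 35*e12 - 20*e13 - 15*e23


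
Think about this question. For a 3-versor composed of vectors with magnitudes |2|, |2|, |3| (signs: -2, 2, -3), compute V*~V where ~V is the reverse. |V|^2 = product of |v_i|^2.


Each vector v_i has |v_i|^2 = s_i^2
Squared scales: (-2)^2 = 4, 2^2 = 4, (-3)^2 = 9
|V|^2 = 4 * 4 * 9
= 144


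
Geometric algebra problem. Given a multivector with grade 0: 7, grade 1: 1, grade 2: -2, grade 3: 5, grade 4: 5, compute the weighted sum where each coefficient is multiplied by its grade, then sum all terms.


Grade-weighted sum = sum of grade_k * coefficient_k
0*7 = 0
1*1 = 1
2*(-2) = -4
3*5 = 15
4*5 = 20
Total = 0 + 1 + (-4) + 15 + 20 = 32


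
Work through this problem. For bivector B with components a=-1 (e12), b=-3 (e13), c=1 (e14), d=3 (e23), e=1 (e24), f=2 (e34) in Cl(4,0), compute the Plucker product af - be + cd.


Plucker relation: af - be + cd
a*f = (-1)*2 = -2
b*e = (-3)*1 = -3
c*d = 1*3 = 3
af - be + cd = -2 - (-3) + 3
= 4


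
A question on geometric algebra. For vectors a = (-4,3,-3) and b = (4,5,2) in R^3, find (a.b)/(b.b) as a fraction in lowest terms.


Projection coefficient = (a . b) / (b . b)
a . b = (-4)*4 + 3*5 + (-3)*2
= -16 + 15 + (-6) = -7
b . b = 4^2 + 5^2 + 2^2
= 16 + 25 + 4 = 45
Coefficient = -7/45
In lowest terms: -7/45


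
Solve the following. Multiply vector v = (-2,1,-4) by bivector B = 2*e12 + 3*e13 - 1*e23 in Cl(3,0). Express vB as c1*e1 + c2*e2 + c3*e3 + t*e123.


vB has grade-1 (vector) and grade-3 (trivector) parts: vB = (v _| B) + (v ^ B).
Vector part <vB>_1:
  e1: -v2*b12 - v3*b13 = -(1)*(2) - (-4)*(3) = 10
  e2: v1*b12 - v3*b23 = (-2)*(2) - (-4)*(-1) = -8
  e3: v1*b13 + v2*b23 = (-2)*(3) + (1)*(-1) = -7
Trivector part <vB>_3:
  e123: v1*b23 - v2*b13 + v3*b12 = (-2)*(-1) - (1)*(3) + (-4)*(2) = -9
vB = 10*e1 - 8*e2 - 7*e3 - 9*e123


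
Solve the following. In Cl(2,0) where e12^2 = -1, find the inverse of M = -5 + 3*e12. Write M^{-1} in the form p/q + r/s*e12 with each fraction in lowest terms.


M = -5 + 3*e12, where e12^2 = -1.
Since M commutes with its reverse ~M = a - b*e12, M * ~M = a^2 - b^2*e12^2 = a^2 + b^2.
So M^{-1} = ~M / (a^2 + b^2) = (a - b*e12)/(a^2 + b^2).
a^2 + b^2 = 25 + 9 = 34
Scalar part = -5/34 = -5/34
Bivector coeff = -3/34 = -3/34
M^{-1} = -5/34 - 3/34*e12


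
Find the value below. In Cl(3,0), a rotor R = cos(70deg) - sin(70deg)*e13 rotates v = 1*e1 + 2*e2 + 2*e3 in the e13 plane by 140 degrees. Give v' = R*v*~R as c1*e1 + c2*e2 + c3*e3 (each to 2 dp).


Rotor R = cos(70deg) - sin(70deg)*e13
Rotation angle theta = 2 * 70 = 140 degrees in the e13 plane (e1 -> e3).
The component perpendicular to the plane (e2) is invariant: v'_2 = v2 = 2.00
cos(140deg) = -0.7660, sin(140deg) = 0.6428
v'_1 = v1*cos(theta) - v3*sin(theta) = 1*(-0.7660) - 2*0.6428 = -2.05
v'_3 = v1*sin(theta) + v3*cos(theta) = 1*0.6428 + 2*(-0.7660) = -0.89
v' = -2.05*e1 + 2.00*e2 - 0.89*e3


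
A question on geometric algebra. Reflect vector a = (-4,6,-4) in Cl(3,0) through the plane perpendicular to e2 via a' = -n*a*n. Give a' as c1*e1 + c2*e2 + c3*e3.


Reflection formula: a' = -n*a*n, with n = e2 (unit vector, n^2 = 1).
For reflection through hyperplane perp to e2:
The component along e2 flips sign, others stay.
a = (-4, 6, -4)
a' = (-4, -6, -4)
a' = -4*e1 - 6*e2 - 4*e3


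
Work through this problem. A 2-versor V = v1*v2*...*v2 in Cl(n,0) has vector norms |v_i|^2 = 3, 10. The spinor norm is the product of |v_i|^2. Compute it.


Spinor norm N(V) = |v1|^2 * |v2|^2 * ... * |v2|^2
= 3 * 10
Running product: 3, 30
N(V) = 30


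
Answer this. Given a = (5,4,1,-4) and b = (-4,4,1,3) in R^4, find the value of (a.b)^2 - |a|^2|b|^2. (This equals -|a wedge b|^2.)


a . b = 5*(-4) + 4*4 + 1*1 + (-4)*3
= -20 + 16 + 1 + (-12) = -15
|a|^2 = 5^2 + 4^2 + 1^2 + (-4)^2 = 58
|b|^2 = (-4)^2 + 4^2 + 1^2 + 3^2 = 42
(a.b)^2 = (-15)^2 = 225
|a|^2 * |b|^2 = 58 * 42 = 2436
Result = 225 - 2436 = -2211


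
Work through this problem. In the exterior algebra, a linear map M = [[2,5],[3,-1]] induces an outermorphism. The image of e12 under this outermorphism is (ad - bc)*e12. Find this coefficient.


The outermorphism of a linear map f sends e1^e2 to f(e1)^f(e2).
f(e1) = 2*e1 + 3*e2
f(e2) = 5*e1 - 1*e2
f(e1) ^ f(e2) = (2*e1 + 3*e2) ^ (5*e1 - 1*e2)
= 2*(-1)*e12 + 3*5*e21
= (-2 - 15)*e12
= -17*e12
Coefficient = -17


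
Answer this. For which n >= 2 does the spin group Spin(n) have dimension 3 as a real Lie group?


dim Spin(n) = dim so(n) = n(n-1)/2.
Solve n(n-1)/2 = 3, i.e. n^2 - n - 6 = 0.
Discriminant = 1 + 8*3 = 25
n = (1 + sqrt(25))/2 = (1 + 5)/2 = 3


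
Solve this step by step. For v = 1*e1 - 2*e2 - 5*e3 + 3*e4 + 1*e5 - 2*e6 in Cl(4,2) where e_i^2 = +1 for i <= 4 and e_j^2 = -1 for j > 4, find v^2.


v^2 = sum of c_i^2 * e_i^2
Positive signature terms (e_i^2 = +1): 1^2 + (-2)^2 + (-5)^2 + 3^2 = 39
Negative signature terms (e_j^2 = -1): 1^2 + (-2)^2 = 5
v^2 = 39 - 5 = 34


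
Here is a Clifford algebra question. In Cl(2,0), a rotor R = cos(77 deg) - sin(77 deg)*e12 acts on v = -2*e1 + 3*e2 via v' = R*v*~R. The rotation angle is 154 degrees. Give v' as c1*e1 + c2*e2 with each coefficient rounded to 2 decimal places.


Rotor R = cos(77deg) - sin(77deg)*e12
Rotation angle theta = 2 * 77 = 154 degrees
v' = R*v*~R rotates v by theta.
cos(154deg) = -0.8988, sin(154deg) = 0.4384
v'_1 = -2*cos(154deg) - 3*sin(154deg)
= -2*(-0.8988) - 3*0.4384
= 0.48
v'_2 = -2*sin(154deg) + 3*cos(154deg)
= -2*0.4384 + 3*(-0.8988)
= -3.57
v' = 0.48*e1 - 3.57*e2


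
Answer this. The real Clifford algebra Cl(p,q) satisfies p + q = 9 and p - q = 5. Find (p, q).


We need p + q = 9 and p - q = 5.
Adding: 2p = 9 + 5 = 14, so p = 7.
Then q = 9 - 7 = 2.
(p, q) = (7, 2)


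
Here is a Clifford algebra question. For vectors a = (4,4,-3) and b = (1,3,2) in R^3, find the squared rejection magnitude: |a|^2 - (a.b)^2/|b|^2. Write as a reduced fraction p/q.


|a|^2 = 4^2 + 4^2 + (-3)^2 = 41
|b|^2 = 1^2 + 3^2 + 2^2 = 14
a . b = 4*1 + 4*3 + (-3)*2 = 10
(a.b)^2 = 10^2 = 100
|rej|^2 = 41 - 100/14
= (574 - 100)/14
= 474/14
In lowest terms: 237/7


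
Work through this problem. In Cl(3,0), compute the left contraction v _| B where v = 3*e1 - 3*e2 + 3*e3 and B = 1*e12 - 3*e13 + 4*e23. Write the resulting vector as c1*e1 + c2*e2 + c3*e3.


Left contraction v _| B = <vB>_1 (grade-1 part of the geometric product vB).
Using e1_|e12 = e2, e2_|e12 = -e1, e1_|e13 = e3, e3_|e13 = -e1, e2_|e23 = e3, e3_|e23 = -e2:
e1 coeff: -v2*b12 - v3*b13 = -(-3)*(1) - (3)*(-3) = 12
e2 coeff: v1*b12 - v3*b23 = (3)*(1) - (3)*(4) = -9
e3 coeff: v1*b13 + v2*b23 = (3)*(-3) + (-3)*(4) = -21
v _| B = 12*e1 - 9*e2 - 21*e3


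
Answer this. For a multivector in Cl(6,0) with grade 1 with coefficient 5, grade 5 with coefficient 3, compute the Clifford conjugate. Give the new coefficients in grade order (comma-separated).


Clifford conjugate sign for grade k: (-1)^(k(k+1)/2)
Grade 1: (-1)^(1*2/2) = (-1)^1 = -1, coeff 5 -> -5
Grade 5: (-1)^(5*6/2) = (-1)^15 = -1, coeff 3 -> -3
Conjugated coefficients: -5, -3


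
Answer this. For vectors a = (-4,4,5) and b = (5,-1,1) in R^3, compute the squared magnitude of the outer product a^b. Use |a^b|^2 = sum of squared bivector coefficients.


a wedge b = (a1*b2 - a2*b1)*e12 + (a1*b3 - a3*b1)*e13 + (a2*b3 - a3*b2)*e23
e12 coeff: (-4)*(-1) - 4*5 = 4 - 20 = -16
e13 coeff: (-4)*1 - 5*5 = -4 - 25 = -29
e23 coeff: 4*1 - 5*(-1) = 4 - (-5) = 9
|a wedge b|^2 = (-16)^2 + (-29)^2 + 9^2
= 256 + 841 + 81
= 1178


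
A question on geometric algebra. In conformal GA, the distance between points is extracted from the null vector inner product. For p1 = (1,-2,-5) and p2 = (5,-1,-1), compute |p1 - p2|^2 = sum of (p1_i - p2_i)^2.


p1 - p2 = (-4, -1, -4)
|p1 - p2|^2 = (-4)^2 + (-1)^2 + (-4)^2
= 16 + 1 + 16
= 33


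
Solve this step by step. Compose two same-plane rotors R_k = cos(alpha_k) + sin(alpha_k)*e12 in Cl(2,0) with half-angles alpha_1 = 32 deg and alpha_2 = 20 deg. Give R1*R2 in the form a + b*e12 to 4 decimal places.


Same-plane rotors commute and their half-angles add:
R1*R2 = cos(a1 + a2) + sin(a1 + a2)*e12.
a1 + a2 = 32 + 20 = 52 deg
cos(52 deg) = 0.6157
sin(52 deg) = 0.7880
R1*R2 = 0.6157 + 0.7880*e12


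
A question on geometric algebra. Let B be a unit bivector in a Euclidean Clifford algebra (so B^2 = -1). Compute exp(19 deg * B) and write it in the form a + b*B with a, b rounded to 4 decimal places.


For a unit bivector B with B^2 = -1, the exponential series gives
e^(theta*B) = cos(theta) + sin(theta)*B (the GA analogue of Euler's formula).
theta = 19 degrees = 0.331613 rad
cos(19 deg) = 0.9455
sin(19 deg) = 0.3256
exp(theta*B) = 0.9455 + 0.3256*B


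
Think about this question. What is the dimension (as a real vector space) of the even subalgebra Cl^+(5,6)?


Even subalgebra dimension = 2^(n-1)
n = 5 + 6 = 11
2^(11 - 1) = 2^10 = 1024
Verification: sum of C(11,k) for even k = 1 + 55 + 330 + 462 + 165 + 11 = 1024
Result = 1024


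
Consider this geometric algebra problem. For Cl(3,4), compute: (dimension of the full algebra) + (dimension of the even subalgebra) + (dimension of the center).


n = 3 + 4 = 7
Total dim = 2^7 = 128
Even subalgebra dim = 2^6 = 64
n is odd, so center dim = 2
Sum = 128 + 64 + 2 = 194


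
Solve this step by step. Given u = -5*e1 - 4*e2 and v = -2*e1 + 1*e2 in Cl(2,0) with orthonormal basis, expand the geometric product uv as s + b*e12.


Expand: (-5*e1 - 4*e2)(-2*e1 + 1*e2)
= (-5)*(-2)*e1e1 + (-5)*1*e1e2 + (-4)*(-2)*e2e1 + (-4)*1*e2e2
Using e1^2 = e2^2 = 1, e2e1 = -e1e2:
Scalar part s = (-5)*(-2) + (-4)*1 = 10 + (-4) = 6
Bivector part b = (-5)*1 - (-4)*(-2) = -5 - 8 = -13
uv = 6 - 13*e12


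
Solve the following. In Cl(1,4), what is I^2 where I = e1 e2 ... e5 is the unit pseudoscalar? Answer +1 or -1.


The pseudoscalar I = e1...e_n (product of all n generators) of Cl(p,q) satisfies I^2 = (-1)^(q + n(n-1)/2).
p = 1, q = 4, n = p + q = 5
n(n-1)/2 = 5 * 4 / 2 = 10
Exponent = q + n(n-1)/2 = 4 + 10 = 14
I^2 = (-1)^14 = +1


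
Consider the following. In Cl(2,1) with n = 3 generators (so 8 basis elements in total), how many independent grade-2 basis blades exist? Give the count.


Number of grade-k basis blades in Cl(p,q) with n = p + q is C(n, k).
n = 2 + 1 = 3
C(3, 2) = 3! / (2! * 1!)
= 6 / (2 * 1)
= 3


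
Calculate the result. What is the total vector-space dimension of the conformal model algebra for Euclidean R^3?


The conformal model of R^3 uses Cl(4,1): the 3 Euclidean generators plus two extra orthogonal generators e+ (e+^2 = +1) and e- (e-^2 = -1), from which the null vectors e0, einf are built.
Number of generators m = 3 + 2 = 5.
dim Cl(p,q) = 2^m = 2^5 = 32


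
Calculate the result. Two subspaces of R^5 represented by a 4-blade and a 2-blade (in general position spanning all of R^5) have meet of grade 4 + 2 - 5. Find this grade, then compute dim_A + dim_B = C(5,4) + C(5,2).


Meet grade = grade(A) + grade(B) - n
= 4 + 2 - 5 = 1
C(5,4) = 5
C(5,2) = 10
dim_A + dim_B = 5 + 10 = 15


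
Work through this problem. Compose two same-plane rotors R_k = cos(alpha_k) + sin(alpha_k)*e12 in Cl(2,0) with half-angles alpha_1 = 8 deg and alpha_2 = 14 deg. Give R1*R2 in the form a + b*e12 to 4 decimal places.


Same-plane rotors commute and their half-angles add:
R1*R2 = cos(a1 + a2) + sin(a1 + a2)*e12.
a1 + a2 = 8 + 14 = 22 deg
cos(22 deg) = 0.9272
sin(22 deg) = 0.3746
R1*R2 = 0.9272 + 0.3746*e12


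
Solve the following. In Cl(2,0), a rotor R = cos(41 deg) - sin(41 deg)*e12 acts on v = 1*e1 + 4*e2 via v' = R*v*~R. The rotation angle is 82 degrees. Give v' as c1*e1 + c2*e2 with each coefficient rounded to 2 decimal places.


Rotor R = cos(41deg) - sin(41deg)*e12
Rotation angle theta = 2 * 41 = 82 degrees
v' = R*v*~R rotates v by theta.
cos(82deg) = 0.1392, sin(82deg) = 0.9903
v'_1 = 1*cos(82deg) - 4*sin(82deg)
= 1*0.1392 - 4*0.9903
= -3.82
v'_2 = 1*sin(82deg) + 4*cos(82deg)
= 1*0.9903 + 4*0.1392
= 1.55
v' = -3.82*e1 + 1.55*e2
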